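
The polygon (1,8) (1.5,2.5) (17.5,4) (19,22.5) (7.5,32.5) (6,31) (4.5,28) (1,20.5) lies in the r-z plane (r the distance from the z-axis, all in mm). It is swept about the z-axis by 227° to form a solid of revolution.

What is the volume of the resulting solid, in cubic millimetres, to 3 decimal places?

Volume = 15770.085 mm³

Profile (r,z), 8 vertices: (1,8) (1.5,2.5) (17.5,4) (19,22.5) (7.5,32.5) (6,31) (4.5,28) (1,20.5)
edge 0: (1,8)→(1.5,2.5)  cross = 1·2.5 − 1.5·8 = -9.5000; (r_i+r_j)·cross = 2.5·-9.5000 = -23.7500
edge 1: (1.5,2.5)→(17.5,4)  cross = 1.5·4 − 17.5·2.5 = -37.7500; (r_i+r_j)·cross = 19·-37.7500 = -717.2500
edge 2: (17.5,4)→(19,22.5)  cross = 17.5·22.5 − 19·4 = 317.7500; (r_i+r_j)·cross = 36.5·317.7500 = 11597.8750
edge 3: (19,22.5)→(7.5,32.5)  cross = 19·32.5 − 7.5·22.5 = 448.7500; (r_i+r_j)·cross = 26.5·448.7500 = 11891.8750
edge 4: (7.5,32.5)→(6,31)  cross = 7.5·31 − 6·32.5 = 37.5000; (r_i+r_j)·cross = 13.5·37.5000 = 506.2500
edge 5: (6,31)→(4.5,28)  cross = 6·28 − 4.5·31 = 28.5000; (r_i+r_j)·cross = 10.5·28.5000 = 299.2500
edge 6: (4.5,28)→(1,20.5)  cross = 4.5·20.5 − 1·28 = 64.2500; (r_i+r_j)·cross = 5.5·64.2500 = 353.3750
edge 7: (1,20.5)→(1,8)  cross = 1·8 − 1·20.5 = -12.5000; (r_i+r_j)·cross = 2·-12.5000 = -25.0000
Σcross = 837.0000 → A = |Σcross|/2 = 418.5000 mm²
Σ(r_i+r_j)·cross = 23882.6250 → first moment M = |Σ|/6 = 3980.4375
R_c = M/A = 3980.4375/418.5000 = 9.5112 mm
θ = 227° = 3.961897 rad
V = θ·R_c·A = 3.961897·9.5112·418.5000 = 15770.085 mm³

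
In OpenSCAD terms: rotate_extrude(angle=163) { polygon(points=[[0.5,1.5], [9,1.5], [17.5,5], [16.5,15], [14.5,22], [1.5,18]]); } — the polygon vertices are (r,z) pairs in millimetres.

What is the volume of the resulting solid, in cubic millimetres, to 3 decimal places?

Volume = 6941.879 mm³

Profile (r,z), 6 vertices: (0.5,1.5) (9,1.5) (17.5,5) (16.5,15) (14.5,22) (1.5,18)
edge 0: (0.5,1.5)→(9,1.5)  cross = 0.5·1.5 − 9·1.5 = -12.7500; (r_i+r_j)·cross = 9.5·-12.7500 = -121.1250
edge 1: (9,1.5)→(17.5,5)  cross = 9·5 − 17.5·1.5 = 18.7500; (r_i+r_j)·cross = 26.5·18.7500 = 496.8750
edge 2: (17.5,5)→(16.5,15)  cross = 17.5·15 − 16.5·5 = 180.0000; (r_i+r_j)·cross = 34·180.0000 = 6120.0000
edge 3: (16.5,15)→(14.5,22)  cross = 16.5·22 − 14.5·15 = 145.5000; (r_i+r_j)·cross = 31·145.5000 = 4510.5000
edge 4: (14.5,22)→(1.5,18)  cross = 14.5·18 − 1.5·22 = 228.0000; (r_i+r_j)·cross = 16·228.0000 = 3648.0000
edge 5: (1.5,18)→(0.5,1.5)  cross = 1.5·1.5 − 0.5·18 = -6.7500; (r_i+r_j)·cross = 2·-6.7500 = -13.5000
Σcross = 552.7500 → A = |Σcross|/2 = 276.3750 mm²
Σ(r_i+r_j)·cross = 14640.7500 → first moment M = |Σ|/6 = 2440.1250
R_c = M/A = 2440.1250/276.3750 = 8.8290 mm
θ = 163° = 2.844887 rad
V = θ·R_c·A = 2.844887·8.8290·276.3750 = 6941.879 mm³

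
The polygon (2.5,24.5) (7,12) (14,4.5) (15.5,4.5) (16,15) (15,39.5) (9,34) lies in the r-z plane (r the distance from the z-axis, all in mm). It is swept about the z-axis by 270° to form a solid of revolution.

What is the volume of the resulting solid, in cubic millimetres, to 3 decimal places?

Profile (r,z), 7 vertices: (2.5,24.5) (7,12) (14,4.5) (15.5,4.5) (16,15) (15,39.5) (9,34)
edge 0: (2.5,24.5)→(7,12)  cross = 2.5·12 − 7·24.5 = -141.5000; (r_i+r_j)·cross = 9.5·-141.5000 = -1344.2500
edge 1: (7,12)→(14,4.5)  cross = 7·4.5 − 14·12 = -136.5000; (r_i+r_j)·cross = 21·-136.5000 = -2866.5000
edge 2: (14,4.5)→(15.5,4.5)  cross = 14·4.5 − 15.5·4.5 = -6.7500; (r_i+r_j)·cross = 29.5·-6.7500 = -199.1250
edge 3: (15.5,4.5)→(16,15)  cross = 15.5·15 − 16·4.5 = 160.5000; (r_i+r_j)·cross = 31.5·160.5000 = 5055.7500
edge 4: (16,15)→(15,39.5)  cross = 16·39.5 − 15·15 = 407.0000; (r_i+r_j)·cross = 31·407.0000 = 12617.0000
edge 5: (15,39.5)→(9,34)  cross = 15·34 − 9·39.5 = 154.5000; (r_i+r_j)·cross = 24·154.5000 = 3708.0000
edge 6: (9,34)→(2.5,24.5)  cross = 9·24.5 − 2.5·34 = 135.5000; (r_i+r_j)·cross = 11.5·135.5000 = 1558.2500
Σcross = 572.7500 → A = |Σcross|/2 = 286.3750 mm²
Σ(r_i+r_j)·cross = 18529.1250 → first moment M = |Σ|/6 = 3088.1875
R_c = M/A = 3088.1875/286.3750 = 10.7837 mm
θ = 270° = 4.712389 rad
V = θ·R_c·A = 4.712389·10.7837·286.3750 = 14552.741 mm³

Volume = 14552.741 mm³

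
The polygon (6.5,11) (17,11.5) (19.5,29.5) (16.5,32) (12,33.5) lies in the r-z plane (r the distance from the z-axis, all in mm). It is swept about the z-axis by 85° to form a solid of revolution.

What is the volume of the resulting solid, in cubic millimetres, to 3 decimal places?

Volume = 3868.490 mm³

Profile (r,z), 5 vertices: (6.5,11) (17,11.5) (19.5,29.5) (16.5,32) (12,33.5)
edge 0: (6.5,11)→(17,11.5)  cross = 6.5·11.5 − 17·11 = -112.2500; (r_i+r_j)·cross = 23.5·-112.2500 = -2637.8750
edge 1: (17,11.5)→(19.5,29.5)  cross = 17·29.5 − 19.5·11.5 = 277.2500; (r_i+r_j)·cross = 36.5·277.2500 = 10119.6250
edge 2: (19.5,29.5)→(16.5,32)  cross = 19.5·32 − 16.5·29.5 = 137.2500; (r_i+r_j)·cross = 36·137.2500 = 4941.0000
edge 3: (16.5,32)→(12,33.5)  cross = 16.5·33.5 − 12·32 = 168.7500; (r_i+r_j)·cross = 28.5·168.7500 = 4809.3750
edge 4: (12,33.5)→(6.5,11)  cross = 12·11 − 6.5·33.5 = -85.7500; (r_i+r_j)·cross = 18.5·-85.7500 = -1586.3750
Σcross = 385.2500 → A = |Σcross|/2 = 192.6250 mm²
Σ(r_i+r_j)·cross = 15645.7500 → first moment M = |Σ|/6 = 2607.6250
R_c = M/A = 2607.6250/192.6250 = 13.5373 mm
θ = 85° = 1.483530 rad
V = θ·R_c·A = 1.483530·13.5373·192.6250 = 3868.490 mm³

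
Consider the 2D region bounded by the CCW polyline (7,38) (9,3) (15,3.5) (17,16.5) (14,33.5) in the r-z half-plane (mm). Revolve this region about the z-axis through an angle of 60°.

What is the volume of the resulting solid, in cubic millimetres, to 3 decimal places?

Profile (r,z), 5 vertices: (7,38) (9,3) (15,3.5) (17,16.5) (14,33.5)
edge 0: (7,38)→(9,3)  cross = 7·3 − 9·38 = -321.0000; (r_i+r_j)·cross = 16·-321.0000 = -5136.0000
edge 1: (9,3)→(15,3.5)  cross = 9·3.5 − 15·3 = -13.5000; (r_i+r_j)·cross = 24·-13.5000 = -324.0000
edge 2: (15,3.5)→(17,16.5)  cross = 15·16.5 − 17·3.5 = 188.0000; (r_i+r_j)·cross = 32·188.0000 = 6016.0000
edge 3: (17,16.5)→(14,33.5)  cross = 17·33.5 − 14·16.5 = 338.5000; (r_i+r_j)·cross = 31·338.5000 = 10493.5000
edge 4: (14,33.5)→(7,38)  cross = 14·38 − 7·33.5 = 297.5000; (r_i+r_j)·cross = 21·297.5000 = 6247.5000
Σcross = 489.5000 → A = |Σcross|/2 = 244.7500 mm²
Σ(r_i+r_j)·cross = 17297.0000 → first moment M = |Σ|/6 = 2882.8333
R_c = M/A = 2882.8333/244.7500 = 11.7787 mm
θ = 60° = 1.047198 rad
V = θ·R_c·A = 1.047198·11.7787·244.7500 = 3018.896 mm³

Volume = 3018.896 mm³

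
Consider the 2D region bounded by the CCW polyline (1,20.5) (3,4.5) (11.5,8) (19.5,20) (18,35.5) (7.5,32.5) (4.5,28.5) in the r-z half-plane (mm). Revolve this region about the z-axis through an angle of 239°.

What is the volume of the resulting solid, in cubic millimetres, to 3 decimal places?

Profile (r,z), 7 vertices: (1,20.5) (3,4.5) (11.5,8) (19.5,20) (18,35.5) (7.5,32.5) (4.5,28.5)
edge 0: (1,20.5)→(3,4.5)  cross = 1·4.5 − 3·20.5 = -57.0000; (r_i+r_j)·cross = 4·-57.0000 = -228.0000
edge 1: (3,4.5)→(11.5,8)  cross = 3·8 − 11.5·4.5 = -27.7500; (r_i+r_j)·cross = 14.5·-27.7500 = -402.3750
edge 2: (11.5,8)→(19.5,20)  cross = 11.5·20 − 19.5·8 = 74.0000; (r_i+r_j)·cross = 31·74.0000 = 2294.0000
edge 3: (19.5,20)→(18,35.5)  cross = 19.5·35.5 − 18·20 = 332.2500; (r_i+r_j)·cross = 37.5·332.2500 = 12459.3750
edge 4: (18,35.5)→(7.5,32.5)  cross = 18·32.5 − 7.5·35.5 = 318.7500; (r_i+r_j)·cross = 25.5·318.7500 = 8128.1250
edge 5: (7.5,32.5)→(4.5,28.5)  cross = 7.5·28.5 − 4.5·32.5 = 67.5000; (r_i+r_j)·cross = 12·67.5000 = 810.0000
edge 6: (4.5,28.5)→(1,20.5)  cross = 4.5·20.5 − 1·28.5 = 63.7500; (r_i+r_j)·cross = 5.5·63.7500 = 350.6250
Σcross = 771.5000 → A = |Σcross|/2 = 385.7500 mm²
Σ(r_i+r_j)·cross = 23411.7500 → first moment M = |Σ|/6 = 3901.9583
R_c = M/A = 3901.9583/385.7500 = 10.1153 mm
θ = 239° = 4.171337 rad
V = θ·R_c·A = 4.171337·10.1153·385.7500 = 16276.383 mm³

Volume = 16276.383 mm³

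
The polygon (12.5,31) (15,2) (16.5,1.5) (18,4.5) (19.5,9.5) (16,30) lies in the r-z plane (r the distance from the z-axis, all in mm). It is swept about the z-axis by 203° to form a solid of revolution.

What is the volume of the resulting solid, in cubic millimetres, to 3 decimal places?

Volume = 6578.942 mm³

Profile (r,z), 6 vertices: (12.5,31) (15,2) (16.5,1.5) (18,4.5) (19.5,9.5) (16,30)
edge 0: (12.5,31)→(15,2)  cross = 12.5·2 − 15·31 = -440.0000; (r_i+r_j)·cross = 27.5·-440.0000 = -12100.0000
edge 1: (15,2)→(16.5,1.5)  cross = 15·1.5 − 16.5·2 = -10.5000; (r_i+r_j)·cross = 31.5·-10.5000 = -330.7500
edge 2: (16.5,1.5)→(18,4.5)  cross = 16.5·4.5 − 18·1.5 = 47.2500; (r_i+r_j)·cross = 34.5·47.2500 = 1630.1250
edge 3: (18,4.5)→(19.5,9.5)  cross = 18·9.5 − 19.5·4.5 = 83.2500; (r_i+r_j)·cross = 37.5·83.2500 = 3121.8750
edge 4: (19.5,9.5)→(16,30)  cross = 19.5·30 − 16·9.5 = 433.0000; (r_i+r_j)·cross = 35.5·433.0000 = 15371.5000
edge 5: (16,30)→(12.5,31)  cross = 16·31 − 12.5·30 = 121.0000; (r_i+r_j)·cross = 28.5·121.0000 = 3448.5000
Σcross = 234.0000 → A = |Σcross|/2 = 117.0000 mm²
Σ(r_i+r_j)·cross = 11141.2500 → first moment M = |Σ|/6 = 1856.8750
R_c = M/A = 1856.8750/117.0000 = 15.8707 mm
θ = 203° = 3.543018 rad
V = θ·R_c·A = 3.543018·15.8707·117.0000 = 6578.942 mm³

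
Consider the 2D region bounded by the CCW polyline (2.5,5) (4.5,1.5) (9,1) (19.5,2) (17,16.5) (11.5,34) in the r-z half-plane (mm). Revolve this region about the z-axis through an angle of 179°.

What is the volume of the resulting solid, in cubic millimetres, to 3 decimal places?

Volume = 10875.910 mm³

Profile (r,z), 6 vertices: (2.5,5) (4.5,1.5) (9,1) (19.5,2) (17,16.5) (11.5,34)
edge 0: (2.5,5)→(4.5,1.5)  cross = 2.5·1.5 − 4.5·5 = -18.7500; (r_i+r_j)·cross = 7·-18.7500 = -131.2500
edge 1: (4.5,1.5)→(9,1)  cross = 4.5·1 − 9·1.5 = -9.0000; (r_i+r_j)·cross = 13.5·-9.0000 = -121.5000
edge 2: (9,1)→(19.5,2)  cross = 9·2 − 19.5·1 = -1.5000; (r_i+r_j)·cross = 28.5·-1.5000 = -42.7500
edge 3: (19.5,2)→(17,16.5)  cross = 19.5·16.5 − 17·2 = 287.7500; (r_i+r_j)·cross = 36.5·287.7500 = 10502.8750
edge 4: (17,16.5)→(11.5,34)  cross = 17·34 − 11.5·16.5 = 388.2500; (r_i+r_j)·cross = 28.5·388.2500 = 11065.1250
edge 5: (11.5,34)→(2.5,5)  cross = 11.5·5 − 2.5·34 = -27.5000; (r_i+r_j)·cross = 14·-27.5000 = -385.0000
Σcross = 619.2500 → A = |Σcross|/2 = 309.6250 mm²
Σ(r_i+r_j)·cross = 20887.5000 → first moment M = |Σ|/6 = 3481.2500
R_c = M/A = 3481.2500/309.6250 = 11.2434 mm
θ = 179° = 3.124139 rad
V = θ·R_c·A = 3.124139·11.2434·309.6250 = 10875.910 mm³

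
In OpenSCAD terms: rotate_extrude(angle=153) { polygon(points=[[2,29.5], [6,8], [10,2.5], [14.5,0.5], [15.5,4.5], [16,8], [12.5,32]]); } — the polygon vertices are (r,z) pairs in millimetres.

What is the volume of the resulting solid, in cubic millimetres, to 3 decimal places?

Volume = 7312.430 mm³

Profile (r,z), 7 vertices: (2,29.5) (6,8) (10,2.5) (14.5,0.5) (15.5,4.5) (16,8) (12.5,32)
edge 0: (2,29.5)→(6,8)  cross = 2·8 − 6·29.5 = -161.0000; (r_i+r_j)·cross = 8·-161.0000 = -1288.0000
edge 1: (6,8)→(10,2.5)  cross = 6·2.5 − 10·8 = -65.0000; (r_i+r_j)·cross = 16·-65.0000 = -1040.0000
edge 2: (10,2.5)→(14.5,0.5)  cross = 10·0.5 − 14.5·2.5 = -31.2500; (r_i+r_j)·cross = 24.5·-31.2500 = -765.6250
edge 3: (14.5,0.5)→(15.5,4.5)  cross = 14.5·4.5 − 15.5·0.5 = 57.5000; (r_i+r_j)·cross = 30·57.5000 = 1725.0000
edge 4: (15.5,4.5)→(16,8)  cross = 15.5·8 − 16·4.5 = 52.0000; (r_i+r_j)·cross = 31.5·52.0000 = 1638.0000
edge 5: (16,8)→(12.5,32)  cross = 16·32 − 12.5·8 = 412.0000; (r_i+r_j)·cross = 28.5·412.0000 = 11742.0000
edge 6: (12.5,32)→(2,29.5)  cross = 12.5·29.5 − 2·32 = 304.7500; (r_i+r_j)·cross = 14.5·304.7500 = 4418.8750
Σcross = 569.0000 → A = |Σcross|/2 = 284.5000 mm²
Σ(r_i+r_j)·cross = 16430.2500 → first moment M = |Σ|/6 = 2738.3750
R_c = M/A = 2738.3750/284.5000 = 9.6252 mm
θ = 153° = 2.670354 rad
V = θ·R_c·A = 2.670354·9.6252·284.5000 = 7312.430 mm³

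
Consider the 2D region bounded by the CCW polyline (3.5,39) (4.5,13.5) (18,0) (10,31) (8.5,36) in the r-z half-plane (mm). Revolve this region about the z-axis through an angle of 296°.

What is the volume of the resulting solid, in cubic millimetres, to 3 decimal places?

Volume = 11522.076 mm³

Profile (r,z), 5 vertices: (3.5,39) (4.5,13.5) (18,0) (10,31) (8.5,36)
edge 0: (3.5,39)→(4.5,13.5)  cross = 3.5·13.5 − 4.5·39 = -128.2500; (r_i+r_j)·cross = 8·-128.2500 = -1026.0000
edge 1: (4.5,13.5)→(18,0)  cross = 4.5·0 − 18·13.5 = -243.0000; (r_i+r_j)·cross = 22.5·-243.0000 = -5467.5000
edge 2: (18,0)→(10,31)  cross = 18·31 − 10·0 = 558.0000; (r_i+r_j)·cross = 28·558.0000 = 15624.0000
edge 3: (10,31)→(8.5,36)  cross = 10·36 − 8.5·31 = 96.5000; (r_i+r_j)·cross = 18.5·96.5000 = 1785.2500
edge 4: (8.5,36)→(3.5,39)  cross = 8.5·39 − 3.5·36 = 205.5000; (r_i+r_j)·cross = 12·205.5000 = 2466.0000
Σcross = 488.7500 → A = |Σcross|/2 = 244.3750 mm²
Σ(r_i+r_j)·cross = 13381.7500 → first moment M = |Σ|/6 = 2230.2917
R_c = M/A = 2230.2917/244.3750 = 9.1265 mm
θ = 296° = 5.166175 rad
V = θ·R_c·A = 5.166175·9.1265·244.3750 = 11522.076 mm³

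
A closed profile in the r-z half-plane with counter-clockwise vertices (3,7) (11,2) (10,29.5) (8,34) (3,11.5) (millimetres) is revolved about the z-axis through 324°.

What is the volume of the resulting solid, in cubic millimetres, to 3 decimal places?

Volume = 6674.157 mm³

Profile (r,z), 5 vertices: (3,7) (11,2) (10,29.5) (8,34) (3,11.5)
edge 0: (3,7)→(11,2)  cross = 3·2 − 11·7 = -71.0000; (r_i+r_j)·cross = 14·-71.0000 = -994.0000
edge 1: (11,2)→(10,29.5)  cross = 11·29.5 − 10·2 = 304.5000; (r_i+r_j)·cross = 21·304.5000 = 6394.5000
edge 2: (10,29.5)→(8,34)  cross = 10·34 − 8·29.5 = 104.0000; (r_i+r_j)·cross = 18·104.0000 = 1872.0000
edge 3: (8,34)→(3,11.5)  cross = 8·11.5 − 3·34 = -10.0000; (r_i+r_j)·cross = 11·-10.0000 = -110.0000
edge 4: (3,11.5)→(3,7)  cross = 3·7 − 3·11.5 = -13.5000; (r_i+r_j)·cross = 6·-13.5000 = -81.0000
Σcross = 314.0000 → A = |Σcross|/2 = 157.0000 mm²
Σ(r_i+r_j)·cross = 7081.5000 → first moment M = |Σ|/6 = 1180.2500
R_c = M/A = 1180.2500/157.0000 = 7.5175 mm
θ = 324° = 5.654867 rad
V = θ·R_c·A = 5.654867·7.5175·157.0000 = 6674.157 mm³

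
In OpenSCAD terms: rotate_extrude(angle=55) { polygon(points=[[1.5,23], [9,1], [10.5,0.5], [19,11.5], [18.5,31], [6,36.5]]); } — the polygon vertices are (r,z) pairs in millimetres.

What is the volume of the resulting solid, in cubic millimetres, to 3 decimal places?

Profile (r,z), 6 vertices: (1.5,23) (9,1) (10.5,0.5) (19,11.5) (18.5,31) (6,36.5)
edge 0: (1.5,23)→(9,1)  cross = 1.5·1 − 9·23 = -205.5000; (r_i+r_j)·cross = 10.5·-205.5000 = -2157.7500
edge 1: (9,1)→(10.5,0.5)  cross = 9·0.5 − 10.5·1 = -6.0000; (r_i+r_j)·cross = 19.5·-6.0000 = -117.0000
edge 2: (10.5,0.5)→(19,11.5)  cross = 10.5·11.5 − 19·0.5 = 111.2500; (r_i+r_j)·cross = 29.5·111.2500 = 3281.8750
edge 3: (19,11.5)→(18.5,31)  cross = 19·31 − 18.5·11.5 = 376.2500; (r_i+r_j)·cross = 37.5·376.2500 = 14109.3750
edge 4: (18.5,31)→(6,36.5)  cross = 18.5·36.5 − 6·31 = 489.2500; (r_i+r_j)·cross = 24.5·489.2500 = 11986.6250
edge 5: (6,36.5)→(1.5,23)  cross = 6·23 − 1.5·36.5 = 83.2500; (r_i+r_j)·cross = 7.5·83.2500 = 624.3750
Σcross = 848.5000 → A = |Σcross|/2 = 424.2500 mm²
Σ(r_i+r_j)·cross = 27727.5000 → first moment M = |Σ|/6 = 4621.2500
R_c = M/A = 4621.2500/424.2500 = 10.8928 mm
θ = 55° = 0.959931 rad
V = θ·R_c·A = 0.959931·10.8928·424.2500 = 4436.082 mm³

Volume = 4436.082 mm³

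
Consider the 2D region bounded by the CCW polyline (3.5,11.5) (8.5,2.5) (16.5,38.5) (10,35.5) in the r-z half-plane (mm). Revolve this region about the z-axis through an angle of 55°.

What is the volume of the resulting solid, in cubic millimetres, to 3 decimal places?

Profile (r,z), 4 vertices: (3.5,11.5) (8.5,2.5) (16.5,38.5) (10,35.5)
edge 0: (3.5,11.5)→(8.5,2.5)  cross = 3.5·2.5 − 8.5·11.5 = -89.0000; (r_i+r_j)·cross = 12·-89.0000 = -1068.0000
edge 1: (8.5,2.5)→(16.5,38.5)  cross = 8.5·38.5 − 16.5·2.5 = 286.0000; (r_i+r_j)·cross = 25·286.0000 = 7150.0000
edge 2: (16.5,38.5)→(10,35.5)  cross = 16.5·35.5 − 10·38.5 = 200.7500; (r_i+r_j)·cross = 26.5·200.7500 = 5319.8750
edge 3: (10,35.5)→(3.5,11.5)  cross = 10·11.5 − 3.5·35.5 = -9.2500; (r_i+r_j)·cross = 13.5·-9.2500 = -124.8750
Σcross = 388.5000 → A = |Σcross|/2 = 194.2500 mm²
Σ(r_i+r_j)·cross = 11277.0000 → first moment M = |Σ|/6 = 1879.5000
R_c = M/A = 1879.5000/194.2500 = 9.6757 mm
θ = 55° = 0.959931 rad
V = θ·R_c·A = 0.959931·9.6757·194.2500 = 1804.190 mm³

Volume = 1804.190 mm³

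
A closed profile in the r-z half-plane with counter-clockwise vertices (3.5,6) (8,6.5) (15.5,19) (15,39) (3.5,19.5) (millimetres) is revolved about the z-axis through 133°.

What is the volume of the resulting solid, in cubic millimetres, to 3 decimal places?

Volume = 5112.250 mm³

Profile (r,z), 5 vertices: (3.5,6) (8,6.5) (15.5,19) (15,39) (3.5,19.5)
edge 0: (3.5,6)→(8,6.5)  cross = 3.5·6.5 − 8·6 = -25.2500; (r_i+r_j)·cross = 11.5·-25.2500 = -290.3750
edge 1: (8,6.5)→(15.5,19)  cross = 8·19 − 15.5·6.5 = 51.2500; (r_i+r_j)·cross = 23.5·51.2500 = 1204.3750
edge 2: (15.5,19)→(15,39)  cross = 15.5·39 − 15·19 = 319.5000; (r_i+r_j)·cross = 30.5·319.5000 = 9744.7500
edge 3: (15,39)→(3.5,19.5)  cross = 15·19.5 − 3.5·39 = 156.0000; (r_i+r_j)·cross = 18.5·156.0000 = 2886.0000
edge 4: (3.5,19.5)→(3.5,6)  cross = 3.5·6 − 3.5·19.5 = -47.2500; (r_i+r_j)·cross = 7·-47.2500 = -330.7500
Σcross = 454.2500 → A = |Σcross|/2 = 227.1250 mm²
Σ(r_i+r_j)·cross = 13214.0000 → first moment M = |Σ|/6 = 2202.3333
R_c = M/A = 2202.3333/227.1250 = 9.6966 mm
θ = 133° = 2.321288 rad
V = θ·R_c·A = 2.321288·9.6966·227.1250 = 5112.250 mm³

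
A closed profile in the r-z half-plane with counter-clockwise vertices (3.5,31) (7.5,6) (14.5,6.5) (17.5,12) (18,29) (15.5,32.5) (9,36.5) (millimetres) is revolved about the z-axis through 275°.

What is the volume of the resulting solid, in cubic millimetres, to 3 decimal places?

Volume = 17784.923 mm³

Profile (r,z), 7 vertices: (3.5,31) (7.5,6) (14.5,6.5) (17.5,12) (18,29) (15.5,32.5) (9,36.5)
edge 0: (3.5,31)→(7.5,6)  cross = 3.5·6 − 7.5·31 = -211.5000; (r_i+r_j)·cross = 11·-211.5000 = -2326.5000
edge 1: (7.5,6)→(14.5,6.5)  cross = 7.5·6.5 − 14.5·6 = -38.2500; (r_i+r_j)·cross = 22·-38.2500 = -841.5000
edge 2: (14.5,6.5)→(17.5,12)  cross = 14.5·12 − 17.5·6.5 = 60.2500; (r_i+r_j)·cross = 32·60.2500 = 1928.0000
edge 3: (17.5,12)→(18,29)  cross = 17.5·29 − 18·12 = 291.5000; (r_i+r_j)·cross = 35.5·291.5000 = 10348.2500
edge 4: (18,29)→(15.5,32.5)  cross = 18·32.5 − 15.5·29 = 135.5000; (r_i+r_j)·cross = 33.5·135.5000 = 4539.2500
edge 5: (15.5,32.5)→(9,36.5)  cross = 15.5·36.5 − 9·32.5 = 273.2500; (r_i+r_j)·cross = 24.5·273.2500 = 6694.6250
edge 6: (9,36.5)→(3.5,31)  cross = 9·31 − 3.5·36.5 = 151.2500; (r_i+r_j)·cross = 12.5·151.2500 = 1890.6250
Σcross = 662.0000 → A = |Σcross|/2 = 331.0000 mm²
Σ(r_i+r_j)·cross = 22232.7500 → first moment M = |Σ|/6 = 3705.4583
R_c = M/A = 3705.4583/331.0000 = 11.1947 mm
θ = 275° = 4.799655 rad
V = θ·R_c·A = 4.799655·11.1947·331.0000 = 17784.923 mm³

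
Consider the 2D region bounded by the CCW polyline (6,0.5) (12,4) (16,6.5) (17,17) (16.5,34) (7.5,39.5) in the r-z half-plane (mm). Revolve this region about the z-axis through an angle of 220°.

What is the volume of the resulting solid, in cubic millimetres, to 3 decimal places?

Volume = 14325.292 mm³

Profile (r,z), 6 vertices: (6,0.5) (12,4) (16,6.5) (17,17) (16.5,34) (7.5,39.5)
edge 0: (6,0.5)→(12,4)  cross = 6·4 − 12·0.5 = 18.0000; (r_i+r_j)·cross = 18·18.0000 = 324.0000
edge 1: (12,4)→(16,6.5)  cross = 12·6.5 − 16·4 = 14.0000; (r_i+r_j)·cross = 28·14.0000 = 392.0000
edge 2: (16,6.5)→(17,17)  cross = 16·17 − 17·6.5 = 161.5000; (r_i+r_j)·cross = 33·161.5000 = 5329.5000
edge 3: (17,17)→(16.5,34)  cross = 17·34 − 16.5·17 = 297.5000; (r_i+r_j)·cross = 33.5·297.5000 = 9966.2500
edge 4: (16.5,34)→(7.5,39.5)  cross = 16.5·39.5 − 7.5·34 = 396.7500; (r_i+r_j)·cross = 24·396.7500 = 9522.0000
edge 5: (7.5,39.5)→(6,0.5)  cross = 7.5·0.5 − 6·39.5 = -233.2500; (r_i+r_j)·cross = 13.5·-233.2500 = -3148.8750
Σcross = 654.5000 → A = |Σcross|/2 = 327.2500 mm²
Σ(r_i+r_j)·cross = 22384.8750 → first moment M = |Σ|/6 = 3730.8125
R_c = M/A = 3730.8125/327.2500 = 11.4005 mm
θ = 220° = 3.839724 rad
V = θ·R_c·A = 3.839724·11.4005·327.2500 = 14325.292 mm³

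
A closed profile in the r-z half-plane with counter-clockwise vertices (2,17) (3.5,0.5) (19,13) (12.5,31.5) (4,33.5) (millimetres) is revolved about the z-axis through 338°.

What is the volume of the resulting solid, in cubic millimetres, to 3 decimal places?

Profile (r,z), 5 vertices: (2,17) (3.5,0.5) (19,13) (12.5,31.5) (4,33.5)
edge 0: (2,17)→(3.5,0.5)  cross = 2·0.5 − 3.5·17 = -58.5000; (r_i+r_j)·cross = 5.5·-58.5000 = -321.7500
edge 1: (3.5,0.5)→(19,13)  cross = 3.5·13 − 19·0.5 = 36.0000; (r_i+r_j)·cross = 22.5·36.0000 = 810.0000
edge 2: (19,13)→(12.5,31.5)  cross = 19·31.5 − 12.5·13 = 436.0000; (r_i+r_j)·cross = 31.5·436.0000 = 13734.0000
edge 3: (12.5,31.5)→(4,33.5)  cross = 12.5·33.5 − 4·31.5 = 292.7500; (r_i+r_j)·cross = 16.5·292.7500 = 4830.3750
edge 4: (4,33.5)→(2,17)  cross = 4·17 − 2·33.5 = 1.0000; (r_i+r_j)·cross = 6·1.0000 = 6.0000
Σcross = 707.2500 → A = |Σcross|/2 = 353.6250 mm²
Σ(r_i+r_j)·cross = 19058.6250 → first moment M = |Σ|/6 = 3176.4375
R_c = M/A = 3176.4375/353.6250 = 8.9825 mm
θ = 338° = 5.899213 rad
V = θ·R_c·A = 5.899213·8.9825·353.6250 = 18738.481 mm³

Volume = 18738.481 mm³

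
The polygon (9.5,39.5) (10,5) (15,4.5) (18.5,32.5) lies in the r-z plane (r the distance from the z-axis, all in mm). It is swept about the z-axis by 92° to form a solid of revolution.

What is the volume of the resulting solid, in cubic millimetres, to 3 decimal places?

Profile (r,z), 4 vertices: (9.5,39.5) (10,5) (15,4.5) (18.5,32.5)
edge 0: (9.5,39.5)→(10,5)  cross = 9.5·5 − 10·39.5 = -347.5000; (r_i+r_j)·cross = 19.5·-347.5000 = -6776.2500
edge 1: (10,5)→(15,4.5)  cross = 10·4.5 − 15·5 = -30.0000; (r_i+r_j)·cross = 25·-30.0000 = -750.0000
edge 2: (15,4.5)→(18.5,32.5)  cross = 15·32.5 − 18.5·4.5 = 404.2500; (r_i+r_j)·cross = 33.5·404.2500 = 13542.3750
edge 3: (18.5,32.5)→(9.5,39.5)  cross = 18.5·39.5 − 9.5·32.5 = 422.0000; (r_i+r_j)·cross = 28·422.0000 = 11816.0000
Σcross = 448.7500 → A = |Σcross|/2 = 224.3750 mm²
Σ(r_i+r_j)·cross = 17832.1250 → first moment M = |Σ|/6 = 2972.0208
R_c = M/A = 2972.0208/224.3750 = 13.2458 mm
θ = 92° = 1.605703 rad
V = θ·R_c·A = 1.605703·13.2458·224.3750 = 4772.183 mm³

Volume = 4772.183 mm³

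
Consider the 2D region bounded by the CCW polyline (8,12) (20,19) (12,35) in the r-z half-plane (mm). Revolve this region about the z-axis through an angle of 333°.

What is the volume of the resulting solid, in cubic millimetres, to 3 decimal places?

Volume = 9609.085 mm³

Profile (r,z), 3 vertices: (8,12) (20,19) (12,35)
edge 0: (8,12)→(20,19)  cross = 8·19 − 20·12 = -88.0000; (r_i+r_j)·cross = 28·-88.0000 = -2464.0000
edge 1: (20,19)→(12,35)  cross = 20·35 − 12·19 = 472.0000; (r_i+r_j)·cross = 32·472.0000 = 15104.0000
edge 2: (12,35)→(8,12)  cross = 12·12 − 8·35 = -136.0000; (r_i+r_j)·cross = 20·-136.0000 = -2720.0000
Σcross = 248.0000 → A = |Σcross|/2 = 124.0000 mm²
Σ(r_i+r_j)·cross = 9920.0000 → first moment M = |Σ|/6 = 1653.3333
R_c = M/A = 1653.3333/124.0000 = 13.3333 mm
θ = 333° = 5.811946 rad
V = θ·R_c·A = 5.811946·13.3333·124.0000 = 9609.085 mm³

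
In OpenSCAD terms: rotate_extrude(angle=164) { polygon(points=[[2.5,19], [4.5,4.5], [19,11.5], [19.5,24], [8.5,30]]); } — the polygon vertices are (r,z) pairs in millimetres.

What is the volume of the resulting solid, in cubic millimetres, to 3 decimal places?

Volume = 9173.323 mm³

Profile (r,z), 5 vertices: (2.5,19) (4.5,4.5) (19,11.5) (19.5,24) (8.5,30)
edge 0: (2.5,19)→(4.5,4.5)  cross = 2.5·4.5 − 4.5·19 = -74.2500; (r_i+r_j)·cross = 7·-74.2500 = -519.7500
edge 1: (4.5,4.5)→(19,11.5)  cross = 4.5·11.5 − 19·4.5 = -33.7500; (r_i+r_j)·cross = 23.5·-33.7500 = -793.1250
edge 2: (19,11.5)→(19.5,24)  cross = 19·24 − 19.5·11.5 = 231.7500; (r_i+r_j)·cross = 38.5·231.7500 = 8922.3750
edge 3: (19.5,24)→(8.5,30)  cross = 19.5·30 − 8.5·24 = 381.0000; (r_i+r_j)·cross = 28·381.0000 = 10668.0000
edge 4: (8.5,30)→(2.5,19)  cross = 8.5·19 − 2.5·30 = 86.5000; (r_i+r_j)·cross = 11·86.5000 = 951.5000
Σcross = 591.2500 → A = |Σcross|/2 = 295.6250 mm²
Σ(r_i+r_j)·cross = 19229.0000 → first moment M = |Σ|/6 = 3204.8333
R_c = M/A = 3204.8333/295.6250 = 10.8409 mm
θ = 164° = 2.862340 rad
V = θ·R_c·A = 2.862340·10.8409·295.6250 = 9173.323 mm³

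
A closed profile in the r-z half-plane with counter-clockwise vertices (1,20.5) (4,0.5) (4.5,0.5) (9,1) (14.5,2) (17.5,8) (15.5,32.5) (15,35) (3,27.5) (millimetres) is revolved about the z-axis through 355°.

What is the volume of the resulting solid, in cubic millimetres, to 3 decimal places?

Profile (r,z), 9 vertices: (1,20.5) (4,0.5) (4.5,0.5) (9,1) (14.5,2) (17.5,8) (15.5,32.5) (15,35) (3,27.5)
edge 0: (1,20.5)→(4,0.5)  cross = 1·0.5 − 4·20.5 = -81.5000; (r_i+r_j)·cross = 5·-81.5000 = -407.5000
edge 1: (4,0.5)→(4.5,0.5)  cross = 4·0.5 − 4.5·0.5 = -0.2500; (r_i+r_j)·cross = 8.5·-0.2500 = -2.1250
edge 2: (4.5,0.5)→(9,1)  cross = 4.5·1 − 9·0.5 = 0.0000; (r_i+r_j)·cross = 13.5·0.0000 = 0.0000
edge 3: (9,1)→(14.5,2)  cross = 9·2 − 14.5·1 = 3.5000; (r_i+r_j)·cross = 23.5·3.5000 = 82.2500
edge 4: (14.5,2)→(17.5,8)  cross = 14.5·8 − 17.5·2 = 81.0000; (r_i+r_j)·cross = 32·81.0000 = 2592.0000
edge 5: (17.5,8)→(15.5,32.5)  cross = 17.5·32.5 − 15.5·8 = 444.7500; (r_i+r_j)·cross = 33·444.7500 = 14676.7500
edge 6: (15.5,32.5)→(15,35)  cross = 15.5·35 − 15·32.5 = 55.0000; (r_i+r_j)·cross = 30.5·55.0000 = 1677.5000
edge 7: (15,35)→(3,27.5)  cross = 15·27.5 − 3·35 = 307.5000; (r_i+r_j)·cross = 18·307.5000 = 5535.0000
edge 8: (3,27.5)→(1,20.5)  cross = 3·20.5 − 1·27.5 = 34.0000; (r_i+r_j)·cross = 4·34.0000 = 136.0000
Σcross = 844.0000 → A = |Σcross|/2 = 422.0000 mm²
Σ(r_i+r_j)·cross = 24289.8750 → first moment M = |Σ|/6 = 4048.3125
R_c = M/A = 4048.3125/422.0000 = 9.5932 mm
θ = 355° = 6.195919 rad
V = θ·R_c·A = 6.195919·9.5932·422.0000 = 25083.016 mm³

Volume = 25083.016 mm³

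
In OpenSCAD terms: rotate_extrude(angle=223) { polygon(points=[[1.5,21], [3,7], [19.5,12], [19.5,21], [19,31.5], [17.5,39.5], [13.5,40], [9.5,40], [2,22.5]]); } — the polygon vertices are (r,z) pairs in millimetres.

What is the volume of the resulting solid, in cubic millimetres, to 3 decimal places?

Profile (r,z), 9 vertices: (1.5,21) (3,7) (19.5,12) (19.5,21) (19,31.5) (17.5,39.5) (13.5,40) (9.5,40) (2,22.5)
edge 0: (1.5,21)→(3,7)  cross = 1.5·7 − 3·21 = -52.5000; (r_i+r_j)·cross = 4.5·-52.5000 = -236.2500
edge 1: (3,7)→(19.5,12)  cross = 3·12 − 19.5·7 = -100.5000; (r_i+r_j)·cross = 22.5·-100.5000 = -2261.2500
edge 2: (19.5,12)→(19.5,21)  cross = 19.5·21 − 19.5·12 = 175.5000; (r_i+r_j)·cross = 39·175.5000 = 6844.5000
edge 3: (19.5,21)→(19,31.5)  cross = 19.5·31.5 − 19·21 = 215.2500; (r_i+r_j)·cross = 38.5·215.2500 = 8287.1250
edge 4: (19,31.5)→(17.5,39.5)  cross = 19·39.5 − 17.5·31.5 = 199.2500; (r_i+r_j)·cross = 36.5·199.2500 = 7272.6250
edge 5: (17.5,39.5)→(13.5,40)  cross = 17.5·40 − 13.5·39.5 = 166.7500; (r_i+r_j)·cross = 31·166.7500 = 5169.2500
edge 6: (13.5,40)→(9.5,40)  cross = 13.5·40 − 9.5·40 = 160.0000; (r_i+r_j)·cross = 23·160.0000 = 3680.0000
edge 7: (9.5,40)→(2,22.5)  cross = 9.5·22.5 − 2·40 = 133.7500; (r_i+r_j)·cross = 11.5·133.7500 = 1538.1250
edge 8: (2,22.5)→(1.5,21)  cross = 2·21 − 1.5·22.5 = 8.2500; (r_i+r_j)·cross = 3.5·8.2500 = 28.8750
Σcross = 905.7500 → A = |Σcross|/2 = 452.8750 mm²
Σ(r_i+r_j)·cross = 30323.0000 → first moment M = |Σ|/6 = 5053.8333
R_c = M/A = 5053.8333/452.8750 = 11.1594 mm
θ = 223° = 3.892084 rad
V = θ·R_c·A = 3.892084·11.1594·452.8750 = 19669.945 mm³

Volume = 19669.945 mm³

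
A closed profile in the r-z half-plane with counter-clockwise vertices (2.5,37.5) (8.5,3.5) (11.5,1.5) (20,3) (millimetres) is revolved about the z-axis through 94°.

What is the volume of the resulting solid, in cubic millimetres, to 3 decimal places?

Volume = 3524.029 mm³

Profile (r,z), 4 vertices: (2.5,37.5) (8.5,3.5) (11.5,1.5) (20,3)
edge 0: (2.5,37.5)→(8.5,3.5)  cross = 2.5·3.5 − 8.5·37.5 = -310.0000; (r_i+r_j)·cross = 11·-310.0000 = -3410.0000
edge 1: (8.5,3.5)→(11.5,1.5)  cross = 8.5·1.5 − 11.5·3.5 = -27.5000; (r_i+r_j)·cross = 20·-27.5000 = -550.0000
edge 2: (11.5,1.5)→(20,3)  cross = 11.5·3 − 20·1.5 = 4.5000; (r_i+r_j)·cross = 31.5·4.5000 = 141.7500
edge 3: (20,3)→(2.5,37.5)  cross = 20·37.5 − 2.5·3 = 742.5000; (r_i+r_j)·cross = 22.5·742.5000 = 16706.2500
Σcross = 409.5000 → A = |Σcross|/2 = 204.7500 mm²
Σ(r_i+r_j)·cross = 12888.0000 → first moment M = |Σ|/6 = 2148.0000
R_c = M/A = 2148.0000/204.7500 = 10.4908 mm
θ = 94° = 1.640609 rad
V = θ·R_c·A = 1.640609·10.4908·204.7500 = 3524.029 mm³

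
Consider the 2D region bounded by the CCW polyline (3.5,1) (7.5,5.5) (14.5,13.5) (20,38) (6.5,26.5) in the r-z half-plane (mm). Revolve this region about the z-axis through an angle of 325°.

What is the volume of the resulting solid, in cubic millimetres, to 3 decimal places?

Profile (r,z), 5 vertices: (3.5,1) (7.5,5.5) (14.5,13.5) (20,38) (6.5,26.5)
edge 0: (3.5,1)→(7.5,5.5)  cross = 3.5·5.5 − 7.5·1 = 11.7500; (r_i+r_j)·cross = 11·11.7500 = 129.2500
edge 1: (7.5,5.5)→(14.5,13.5)  cross = 7.5·13.5 − 14.5·5.5 = 21.5000; (r_i+r_j)·cross = 22·21.5000 = 473.0000
edge 2: (14.5,13.5)→(20,38)  cross = 14.5·38 − 20·13.5 = 281.0000; (r_i+r_j)·cross = 34.5·281.0000 = 9694.5000
edge 3: (20,38)→(6.5,26.5)  cross = 20·26.5 − 6.5·38 = 283.0000; (r_i+r_j)·cross = 26.5·283.0000 = 7499.5000
edge 4: (6.5,26.5)→(3.5,1)  cross = 6.5·1 − 3.5·26.5 = -86.2500; (r_i+r_j)·cross = 10·-86.2500 = -862.5000
Σcross = 511.0000 → A = |Σcross|/2 = 255.5000 mm²
Σ(r_i+r_j)·cross = 16933.7500 → first moment M = |Σ|/6 = 2822.2917
R_c = M/A = 2822.2917/255.5000 = 11.0462 mm
θ = 325° = 5.672320 rad
V = θ·R_c·A = 5.672320·11.0462·255.5000 = 16008.942 mm³

Volume = 16008.942 mm³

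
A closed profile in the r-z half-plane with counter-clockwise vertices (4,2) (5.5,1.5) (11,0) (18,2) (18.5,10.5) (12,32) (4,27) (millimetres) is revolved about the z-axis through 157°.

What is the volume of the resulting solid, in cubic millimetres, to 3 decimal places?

Profile (r,z), 7 vertices: (4,2) (5.5,1.5) (11,0) (18,2) (18.5,10.5) (12,32) (4,27)
edge 0: (4,2)→(5.5,1.5)  cross = 4·1.5 − 5.5·2 = -5.0000; (r_i+r_j)·cross = 9.5·-5.0000 = -47.5000
edge 1: (5.5,1.5)→(11,0)  cross = 5.5·0 − 11·1.5 = -16.5000; (r_i+r_j)·cross = 16.5·-16.5000 = -272.2500
edge 2: (11,0)→(18,2)  cross = 11·2 − 18·0 = 22.0000; (r_i+r_j)·cross = 29·22.0000 = 638.0000
edge 3: (18,2)→(18.5,10.5)  cross = 18·10.5 − 18.5·2 = 152.0000; (r_i+r_j)·cross = 36.5·152.0000 = 5548.0000
edge 4: (18.5,10.5)→(12,32)  cross = 18.5·32 − 12·10.5 = 466.0000; (r_i+r_j)·cross = 30.5·466.0000 = 14213.0000
edge 5: (12,32)→(4,27)  cross = 12·27 − 4·32 = 196.0000; (r_i+r_j)·cross = 16·196.0000 = 3136.0000
edge 6: (4,27)→(4,2)  cross = 4·2 − 4·27 = -100.0000; (r_i+r_j)·cross = 8·-100.0000 = -800.0000
Σcross = 714.5000 → A = |Σcross|/2 = 357.2500 mm²
Σ(r_i+r_j)·cross = 22415.2500 → first moment M = |Σ|/6 = 3735.8750
R_c = M/A = 3735.8750/357.2500 = 10.4573 mm
θ = 157° = 2.740167 rad
V = θ·R_c·A = 2.740167·10.4573·357.2500 = 10236.921 mm³

Volume = 10236.921 mm³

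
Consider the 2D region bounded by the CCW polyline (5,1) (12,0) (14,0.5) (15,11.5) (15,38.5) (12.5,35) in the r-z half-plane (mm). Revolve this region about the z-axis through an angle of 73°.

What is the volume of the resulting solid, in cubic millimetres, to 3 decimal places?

Volume = 3166.725 mm³

Profile (r,z), 6 vertices: (5,1) (12,0) (14,0.5) (15,11.5) (15,38.5) (12.5,35)
edge 0: (5,1)→(12,0)  cross = 5·0 − 12·1 = -12.0000; (r_i+r_j)·cross = 17·-12.0000 = -204.0000
edge 1: (12,0)→(14,0.5)  cross = 12·0.5 − 14·0 = 6.0000; (r_i+r_j)·cross = 26·6.0000 = 156.0000
edge 2: (14,0.5)→(15,11.5)  cross = 14·11.5 − 15·0.5 = 153.5000; (r_i+r_j)·cross = 29·153.5000 = 4451.5000
edge 3: (15,11.5)→(15,38.5)  cross = 15·38.5 − 15·11.5 = 405.0000; (r_i+r_j)·cross = 30·405.0000 = 12150.0000
edge 4: (15,38.5)→(12.5,35)  cross = 15·35 − 12.5·38.5 = 43.7500; (r_i+r_j)·cross = 27.5·43.7500 = 1203.1250
edge 5: (12.5,35)→(5,1)  cross = 12.5·1 − 5·35 = -162.5000; (r_i+r_j)·cross = 17.5·-162.5000 = -2843.7500
Σcross = 433.7500 → A = |Σcross|/2 = 216.8750 mm²
Σ(r_i+r_j)·cross = 14912.8750 → first moment M = |Σ|/6 = 2485.4792
R_c = M/A = 2485.4792/216.8750 = 11.4604 mm
θ = 73° = 1.274090 rad
V = θ·R_c·A = 1.274090·11.4604·216.8750 = 3166.725 mm³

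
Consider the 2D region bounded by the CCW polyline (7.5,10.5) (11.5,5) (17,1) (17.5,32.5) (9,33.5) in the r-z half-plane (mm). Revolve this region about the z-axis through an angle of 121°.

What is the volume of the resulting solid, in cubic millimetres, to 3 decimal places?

Volume = 7032.103 mm³

Profile (r,z), 5 vertices: (7.5,10.5) (11.5,5) (17,1) (17.5,32.5) (9,33.5)
edge 0: (7.5,10.5)→(11.5,5)  cross = 7.5·5 − 11.5·10.5 = -83.2500; (r_i+r_j)·cross = 19·-83.2500 = -1581.7500
edge 1: (11.5,5)→(17,1)  cross = 11.5·1 − 17·5 = -73.5000; (r_i+r_j)·cross = 28.5·-73.5000 = -2094.7500
edge 2: (17,1)→(17.5,32.5)  cross = 17·32.5 − 17.5·1 = 535.0000; (r_i+r_j)·cross = 34.5·535.0000 = 18457.5000
edge 3: (17.5,32.5)→(9,33.5)  cross = 17.5·33.5 − 9·32.5 = 293.7500; (r_i+r_j)·cross = 26.5·293.7500 = 7784.3750
edge 4: (9,33.5)→(7.5,10.5)  cross = 9·10.5 − 7.5·33.5 = -156.7500; (r_i+r_j)·cross = 16.5·-156.7500 = -2586.3750
Σcross = 515.2500 → A = |Σcross|/2 = 257.6250 mm²
Σ(r_i+r_j)·cross = 19979.0000 → first moment M = |Σ|/6 = 3329.8333
R_c = M/A = 3329.8333/257.6250 = 12.9251 mm
θ = 121° = 2.111848 rad
V = θ·R_c·A = 2.111848·12.9251·257.6250 = 7032.103 mm³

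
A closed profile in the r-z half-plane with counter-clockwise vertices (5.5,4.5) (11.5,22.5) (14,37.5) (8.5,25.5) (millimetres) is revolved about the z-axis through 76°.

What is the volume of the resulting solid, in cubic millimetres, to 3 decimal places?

Volume = 800.513 mm³

Profile (r,z), 4 vertices: (5.5,4.5) (11.5,22.5) (14,37.5) (8.5,25.5)
edge 0: (5.5,4.5)→(11.5,22.5)  cross = 5.5·22.5 − 11.5·4.5 = 72.0000; (r_i+r_j)·cross = 17·72.0000 = 1224.0000
edge 1: (11.5,22.5)→(14,37.5)  cross = 11.5·37.5 − 14·22.5 = 116.2500; (r_i+r_j)·cross = 25.5·116.2500 = 2964.3750
edge 2: (14,37.5)→(8.5,25.5)  cross = 14·25.5 − 8.5·37.5 = 38.2500; (r_i+r_j)·cross = 22.5·38.2500 = 860.6250
edge 3: (8.5,25.5)→(5.5,4.5)  cross = 8.5·4.5 − 5.5·25.5 = -102.0000; (r_i+r_j)·cross = 14·-102.0000 = -1428.0000
Σcross = 124.5000 → A = |Σcross|/2 = 62.2500 mm²
Σ(r_i+r_j)·cross = 3621.0000 → first moment M = |Σ|/6 = 603.5000
R_c = M/A = 603.5000/62.2500 = 9.6948 mm
θ = 76° = 1.326450 rad
V = θ·R_c·A = 1.326450·9.6948·62.2500 = 800.513 mm³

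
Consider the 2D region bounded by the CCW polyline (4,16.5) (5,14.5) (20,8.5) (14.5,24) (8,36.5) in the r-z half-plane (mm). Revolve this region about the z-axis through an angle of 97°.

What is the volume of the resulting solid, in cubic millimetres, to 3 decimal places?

Volume = 3758.392 mm³

Profile (r,z), 5 vertices: (4,16.5) (5,14.5) (20,8.5) (14.5,24) (8,36.5)
edge 0: (4,16.5)→(5,14.5)  cross = 4·14.5 − 5·16.5 = -24.5000; (r_i+r_j)·cross = 9·-24.5000 = -220.5000
edge 1: (5,14.5)→(20,8.5)  cross = 5·8.5 − 20·14.5 = -247.5000; (r_i+r_j)·cross = 25·-247.5000 = -6187.5000
edge 2: (20,8.5)→(14.5,24)  cross = 20·24 − 14.5·8.5 = 356.7500; (r_i+r_j)·cross = 34.5·356.7500 = 12307.8750
edge 3: (14.5,24)→(8,36.5)  cross = 14.5·36.5 − 8·24 = 337.2500; (r_i+r_j)·cross = 22.5·337.2500 = 7588.1250
edge 4: (8,36.5)→(4,16.5)  cross = 8·16.5 − 4·36.5 = -14.0000; (r_i+r_j)·cross = 12·-14.0000 = -168.0000
Σcross = 408.0000 → A = |Σcross|/2 = 204.0000 mm²
Σ(r_i+r_j)·cross = 13320.0000 → first moment M = |Σ|/6 = 2220.0000
R_c = M/A = 2220.0000/204.0000 = 10.8824 mm
θ = 97° = 1.692969 rad
V = θ·R_c·A = 1.692969·10.8824·204.0000 = 3758.392 mm³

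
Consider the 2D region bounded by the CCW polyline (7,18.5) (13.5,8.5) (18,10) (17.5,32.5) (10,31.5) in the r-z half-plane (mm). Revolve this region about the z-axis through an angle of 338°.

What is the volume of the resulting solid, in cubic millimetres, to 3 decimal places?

Profile (r,z), 5 vertices: (7,18.5) (13.5,8.5) (18,10) (17.5,32.5) (10,31.5)
edge 0: (7,18.5)→(13.5,8.5)  cross = 7·8.5 − 13.5·18.5 = -190.2500; (r_i+r_j)·cross = 20.5·-190.2500 = -3900.1250
edge 1: (13.5,8.5)→(18,10)  cross = 13.5·10 − 18·8.5 = -18.0000; (r_i+r_j)·cross = 31.5·-18.0000 = -567.0000
edge 2: (18,10)→(17.5,32.5)  cross = 18·32.5 − 17.5·10 = 410.0000; (r_i+r_j)·cross = 35.5·410.0000 = 14555.0000
edge 3: (17.5,32.5)→(10,31.5)  cross = 17.5·31.5 − 10·32.5 = 226.2500; (r_i+r_j)·cross = 27.5·226.2500 = 6221.8750
edge 4: (10,31.5)→(7,18.5)  cross = 10·18.5 − 7·31.5 = -35.5000; (r_i+r_j)·cross = 17·-35.5000 = -603.5000
Σcross = 392.5000 → A = |Σcross|/2 = 196.2500 mm²
Σ(r_i+r_j)·cross = 15706.2500 → first moment M = |Σ|/6 = 2617.7083
R_c = M/A = 2617.7083/196.2500 = 13.3386 mm
θ = 338° = 5.899213 rad
V = θ·R_c·A = 5.899213·13.3386·196.2500 = 15442.419 mm³

Volume = 15442.419 mm³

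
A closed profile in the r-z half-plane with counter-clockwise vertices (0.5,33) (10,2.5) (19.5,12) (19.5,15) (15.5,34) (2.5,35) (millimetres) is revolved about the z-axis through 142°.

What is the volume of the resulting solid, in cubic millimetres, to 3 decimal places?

Profile (r,z), 6 vertices: (0.5,33) (10,2.5) (19.5,12) (19.5,15) (15.5,34) (2.5,35)
edge 0: (0.5,33)→(10,2.5)  cross = 0.5·2.5 − 10·33 = -328.7500; (r_i+r_j)·cross = 10.5·-328.7500 = -3451.8750
edge 1: (10,2.5)→(19.5,12)  cross = 10·12 − 19.5·2.5 = 71.2500; (r_i+r_j)·cross = 29.5·71.2500 = 2101.8750
edge 2: (19.5,12)→(19.5,15)  cross = 19.5·15 − 19.5·12 = 58.5000; (r_i+r_j)·cross = 39·58.5000 = 2281.5000
edge 3: (19.5,15)→(15.5,34)  cross = 19.5·34 − 15.5·15 = 430.5000; (r_i+r_j)·cross = 35·430.5000 = 15067.5000
edge 4: (15.5,34)→(2.5,35)  cross = 15.5·35 − 2.5·34 = 457.5000; (r_i+r_j)·cross = 18·457.5000 = 8235.0000
edge 5: (2.5,35)→(0.5,33)  cross = 2.5·33 − 0.5·35 = 65.0000; (r_i+r_j)·cross = 3·65.0000 = 195.0000
Σcross = 754.0000 → A = |Σcross|/2 = 377.0000 mm²
Σ(r_i+r_j)·cross = 24429.0000 → first moment M = |Σ|/6 = 4071.5000
R_c = M/A = 4071.5000/377.0000 = 10.7997 mm
θ = 142° = 2.478368 rad
V = θ·R_c·A = 2.478368·10.7997·377.0000 = 10090.673 mm³

Volume = 10090.673 mm³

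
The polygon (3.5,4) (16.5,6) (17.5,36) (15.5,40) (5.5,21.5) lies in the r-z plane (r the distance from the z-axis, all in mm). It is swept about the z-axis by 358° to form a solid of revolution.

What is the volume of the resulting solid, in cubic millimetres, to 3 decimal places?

Volume = 23234.224 mm³

Profile (r,z), 5 vertices: (3.5,4) (16.5,6) (17.5,36) (15.5,40) (5.5,21.5)
edge 0: (3.5,4)→(16.5,6)  cross = 3.5·6 − 16.5·4 = -45.0000; (r_i+r_j)·cross = 20·-45.0000 = -900.0000
edge 1: (16.5,6)→(17.5,36)  cross = 16.5·36 − 17.5·6 = 489.0000; (r_i+r_j)·cross = 34·489.0000 = 16626.0000
edge 2: (17.5,36)→(15.5,40)  cross = 17.5·40 − 15.5·36 = 142.0000; (r_i+r_j)·cross = 33·142.0000 = 4686.0000
edge 3: (15.5,40)→(5.5,21.5)  cross = 15.5·21.5 − 5.5·40 = 113.2500; (r_i+r_j)·cross = 21·113.2500 = 2378.2500
edge 4: (5.5,21.5)→(3.5,4)  cross = 5.5·4 − 3.5·21.5 = -53.2500; (r_i+r_j)·cross = 9·-53.2500 = -479.2500
Σcross = 646.0000 → A = |Σcross|/2 = 323.0000 mm²
Σ(r_i+r_j)·cross = 22311.0000 → first moment M = |Σ|/6 = 3718.5000
R_c = M/A = 3718.5000/323.0000 = 11.5124 mm
θ = 358° = 6.248279 rad
V = θ·R_c·A = 6.248279·11.5124·323.0000 = 23234.224 mm³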